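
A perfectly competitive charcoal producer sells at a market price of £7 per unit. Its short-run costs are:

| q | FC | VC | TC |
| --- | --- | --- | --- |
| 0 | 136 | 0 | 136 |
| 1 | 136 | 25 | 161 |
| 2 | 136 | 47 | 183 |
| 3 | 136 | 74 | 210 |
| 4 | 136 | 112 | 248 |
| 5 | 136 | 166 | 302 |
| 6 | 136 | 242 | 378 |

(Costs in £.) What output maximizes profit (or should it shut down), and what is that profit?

q = 0 (shut down); profit = -£136

Tabulate TR − TC: q=0: -136; q=1: -154; q=2: -169; q=3: -189; q=4: -220; q=5: -267; q=6: -336.
Profit is highest at q = 0. Equivalently, the lowest AVC in the table is 47/2 ≈ £23.50 at q = 2, and P = £7 falls below it — price never covers variable cost, so the firm shuts down and loses only its fixed cost.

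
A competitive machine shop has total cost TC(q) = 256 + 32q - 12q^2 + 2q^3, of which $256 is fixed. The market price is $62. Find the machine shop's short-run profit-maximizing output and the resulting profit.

AVC = 32 - 12q + 2q^2 has its minimum $14 at q = 3; price $62 clears that bar, so the firm operates.
MC = 32 - 24q + 6q^2. Setting P = MC and taking the root on the rising branch gives q* = 5.
TR = 62·5 = 310. TC = 256 + 110 = 366. Profit = 310 − 366 = -$56.
That loss of $56 beats the $256 the firm would lose by shutting down; producing recovers $200 of fixed cost.

Profit = -$56 at q = 5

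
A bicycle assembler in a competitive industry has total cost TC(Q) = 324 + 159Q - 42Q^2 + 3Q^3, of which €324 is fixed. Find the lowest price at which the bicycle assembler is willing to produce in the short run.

€12 per unit

The firm shuts down when price falls below the minimum of average variable cost. AVC = VC/Q = 159 - 42Q + 3Q^2.
dAVC/dQ = -42 + 6Q = 0 gives Q = 7. min AVC = 159 - 42·7 + 3·7^2 = 12.
So the shutdown price is €12.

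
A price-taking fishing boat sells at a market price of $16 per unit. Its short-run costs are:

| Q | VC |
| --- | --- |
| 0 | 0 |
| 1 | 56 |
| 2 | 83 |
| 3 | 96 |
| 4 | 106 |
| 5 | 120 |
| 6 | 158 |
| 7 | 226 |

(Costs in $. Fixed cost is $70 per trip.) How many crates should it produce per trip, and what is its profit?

Compute π = P·Q − TC at each output: Q=0: -70; Q=1: -110; Q=2: -121; Q=3: -118; Q=4: -112; Q=5: -110; Q=6: -132; Q=7: -184.
Profit is highest at Q = 0. Equivalently, the lowest AVC in the table is 120/5 ≈ $24 at Q = 5, and P = $16 falls below it — price never covers variable cost, so the firm shuts down and loses only its fixed cost.

Q = 0 (shut down); profit = -$70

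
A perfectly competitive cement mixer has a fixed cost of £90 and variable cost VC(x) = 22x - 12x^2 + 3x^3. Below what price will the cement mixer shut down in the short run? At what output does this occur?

£10 per unit, at x = 2

The shutdown price is the minimum of AVC. VC = 22x - 12x^2 + 3x^3, so AVC = 22 - 12x + 3x^2.
dAVC/dx = -12 + 6x = 0 gives x = 2. min AVC = 22 - 12·2 + 3·2^2 = 10.
The firm shuts down for any P below £10.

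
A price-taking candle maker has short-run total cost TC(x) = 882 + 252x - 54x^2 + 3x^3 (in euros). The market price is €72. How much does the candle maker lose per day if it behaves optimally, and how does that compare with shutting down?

AVC = 252 - 54x + 3x^2 has its minimum €9 at x = 9; price €72 clears that bar, so the firm operates.
MC = 252 - 108x + 9x^2. Setting P = MC and taking the root on the rising branch gives x* = 10.
TR = 72·10 = 720. TC = 882 + 120 = 1002. Profit = 720 − 1002 = -€282.
That loss of €282 beats the €882 the firm would lose by shutting down; producing recovers €600 of fixed cost.

Profit = -€282 at x = 10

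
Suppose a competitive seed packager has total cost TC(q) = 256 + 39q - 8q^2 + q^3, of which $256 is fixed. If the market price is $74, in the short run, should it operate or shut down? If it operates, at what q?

Strip out fixed cost: VC = 39q - 8q^2 + q^3. Then AVC = 39 - 8q + q^2 and MC = 39 - 16q + 3q^2.
AVC hits its minimum where MC = AVC, at q = 4, giving min AVC = 39 - 8·4 + 4^2 = $23.
P = $74 exceeds min AVC = $23, so the firm stays open.
Solving P = MC: -35 - 16q + 3q^2 = 0 ⇒ q = -5/3 or 7. On the upward-sloping branch, q* = 7.
Check: AVC at q = 7 is $32 ≤ P, so revenue covers variable cost.
Profit = P·q − TC = 74·7 − 480 = $38.

Produce at q = 7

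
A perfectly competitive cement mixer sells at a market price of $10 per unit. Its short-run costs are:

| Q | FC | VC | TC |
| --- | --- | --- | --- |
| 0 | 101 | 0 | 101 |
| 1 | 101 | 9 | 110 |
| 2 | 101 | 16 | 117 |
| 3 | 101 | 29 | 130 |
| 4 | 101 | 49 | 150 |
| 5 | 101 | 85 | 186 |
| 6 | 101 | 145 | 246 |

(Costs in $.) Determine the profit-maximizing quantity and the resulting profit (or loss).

Tabulate TR − TC: Q=0: -101; Q=1: -100; Q=2: -97; Q=3: -100; Q=4: -110; Q=5: -136; Q=6: -186.
Profit is maximized at Q = 2. AVC there is 16/2 = $8 ≤ P, so producing beats shutting down (which would give -$101).

Q = 2; profit = -$97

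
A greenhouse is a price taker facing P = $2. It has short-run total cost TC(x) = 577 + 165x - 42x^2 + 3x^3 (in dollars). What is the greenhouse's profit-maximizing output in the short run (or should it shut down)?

Variable cost is VC = 165x - 42x^2 + 3x^3, so AVC = VC/x = 165 - 42x + 3x^2 and MC = dTC/dx = 165 - 84x + 9x^2.
The AVC parabola has its vertex at x = 42/6 = 7, where AVC = 165 - 42·7 + 3·7^2 = $18.
Since P = $2 < min AVC = $18, price fails to cover variable cost at any output.
Shutting down limits the loss to fixed cost, $577.

Shut down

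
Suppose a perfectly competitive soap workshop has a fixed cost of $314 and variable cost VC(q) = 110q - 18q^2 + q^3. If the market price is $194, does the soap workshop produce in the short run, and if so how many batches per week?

Strip out fixed cost: VC = 110q - 18q^2 + q^3. Then AVC = 110 - 18q + q^2 and MC = 110 - 36q + 3q^2.
AVC hits its minimum where MC = AVC, at q = 9, giving min AVC = 110 - 18·9 + 9^2 = $29.
Because $194 ≥ $29, revenue can cover variable cost; the firm operates.
Solving P = MC: -84 - 36q + 3q^2 = 0 ⇒ q = -2 or 14. On the upward-sloping branch, q* = 14.
Check: AVC at q = 14 is $54 ≤ P, so revenue covers variable cost.
Profit = P·q − TC = 194·14 − 1070 = $1646.

Produce at q = 14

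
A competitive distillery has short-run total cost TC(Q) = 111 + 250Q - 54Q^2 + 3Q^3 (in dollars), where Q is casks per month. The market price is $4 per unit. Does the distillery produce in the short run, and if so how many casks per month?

Shut down

Variable cost is VC = 250Q - 54Q^2 + 3Q^3, so AVC = VC/Q = 250 - 54Q + 3Q^2 and MC = dTC/dQ = 250 - 108Q + 9Q^2.
AVC hits its minimum where MC = AVC, at Q = 9, giving min AVC = 250 - 54·9 + 3·9^2 = $7.
Since P = $4 < min AVC = $7, price fails to cover variable cost at any output.
Shutting down limits the loss to fixed cost, $111.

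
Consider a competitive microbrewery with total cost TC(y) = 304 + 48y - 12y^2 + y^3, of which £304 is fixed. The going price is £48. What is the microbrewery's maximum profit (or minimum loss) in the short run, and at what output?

Profit = -£48 at y = 8

AVC = 48 - 12y + y^2; min AVC = £12 at y = 6. Since P = £48 ≥ min AVC, the firm produces.
MC = 48 - 24y + 3y^2. Setting P = MC and taking the root on the rising branch gives y* = 8.
TR = 48·8 = 384. TC = 304 + 128 = 432. Profit = 384 − 432 = -£48.
That loss of £48 beats the £304 the firm would lose by shutting down; producing recovers £256 of fixed cost.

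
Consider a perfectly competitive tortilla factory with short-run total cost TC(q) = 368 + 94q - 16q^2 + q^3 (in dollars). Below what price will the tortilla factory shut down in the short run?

Short-run supply begins at min AVC. From VC = 94q - 16q^2 + q^3, AVC = 94 - 16q + q^2.
dAVC/dq = -16 + 2q = 0 gives q = 8. min AVC = 94 - 16·8 + 8^2 = 30.
So the shutdown price is $30.

$30 per unit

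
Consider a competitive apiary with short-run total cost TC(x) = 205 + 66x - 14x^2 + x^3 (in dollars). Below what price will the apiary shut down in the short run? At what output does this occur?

$17 per unit, at x = 7

Short-run supply begins at min AVC. From VC = 66x - 14x^2 + x^3, AVC = 66 - 14x + x^2.
At the minimum of AVC, MC = AVC. MC = 66 - 28x + 3x^2; setting MC = AVC gives 2x^2 - 14x = 0, so x = 7. min AVC = 17.
The firm shuts down for any P below $17.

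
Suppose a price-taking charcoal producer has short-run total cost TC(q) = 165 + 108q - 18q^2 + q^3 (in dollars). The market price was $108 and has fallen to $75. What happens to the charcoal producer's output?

MC = 108 - 36q + 3q^2; the shutdown threshold is min AVC = $27 (at q = 9).
At P = $108 ≥ min AVC, set P = MC on the rising branch: q = 12.
At P = $75 ≥ min AVC, set P = MC: q = 11. The firm stays open but cuts output.

Output falls from 12 to 11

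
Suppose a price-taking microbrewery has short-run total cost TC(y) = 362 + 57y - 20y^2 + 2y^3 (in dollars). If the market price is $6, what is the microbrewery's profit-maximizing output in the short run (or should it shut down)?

Shut down

Variable cost is VC = 57y - 20y^2 + 2y^3, so AVC = VC/y = 57 - 20y + 2y^2 and MC = dTC/dy = 57 - 40y + 6y^2.
AVC hits its minimum where MC = AVC, at y = 5, giving min AVC = 57 - 20·5 + 2·5^2 = $7.
Since P = $6 < min AVC = $7, price fails to cover variable cost at any output.
Shutting down limits the loss to fixed cost, $362.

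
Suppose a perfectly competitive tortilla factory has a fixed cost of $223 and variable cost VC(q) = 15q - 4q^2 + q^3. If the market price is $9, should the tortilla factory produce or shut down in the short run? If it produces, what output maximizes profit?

Shut down

From TC, MC = TC'(q) = 15 - 8q + 3q^2 and AVC = VC/q = 15 - 4q + q^2.
AVC hits its minimum where MC = AVC, at q = 2, giving min AVC = 15 - 4·2 + 2^2 = $11.
With P < min AVC ($9 < $11), every unit sold adds to the loss.
Best response: produce nothing and absorb the $223 fixed cost.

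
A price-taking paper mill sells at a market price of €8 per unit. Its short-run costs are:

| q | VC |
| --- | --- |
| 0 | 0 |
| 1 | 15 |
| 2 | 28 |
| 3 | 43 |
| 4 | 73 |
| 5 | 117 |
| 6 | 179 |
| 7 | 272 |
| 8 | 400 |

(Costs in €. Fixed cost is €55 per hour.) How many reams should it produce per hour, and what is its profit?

q = 0 (shut down); profit = -€55

Profit at each row (π = 8q − TC): q=0: -55; q=1: -62; q=2: -67; q=3: -74; q=4: -96; q=5: -132; q=6: -186; q=7: -271; q=8: -391.
Profit is highest at q = 0. Equivalently, the lowest AVC in the table is 28/2 ≈ €14 at q = 2, and P = €8 falls below it — price never covers variable cost, so the firm shuts down and loses only its fixed cost.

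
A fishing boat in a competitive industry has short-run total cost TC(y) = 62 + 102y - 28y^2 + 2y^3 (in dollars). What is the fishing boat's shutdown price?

$4 per unit

Short-run supply begins at min AVC. From VC = 102y - 28y^2 + 2y^3, AVC = 102 - 28y + 2y^2.
At the minimum of AVC, MC = AVC. MC = 102 - 56y + 6y^2; setting MC = AVC gives 4y^2 - 28y = 0, so y = 7. min AVC = 4.
So the shutdown price is $4.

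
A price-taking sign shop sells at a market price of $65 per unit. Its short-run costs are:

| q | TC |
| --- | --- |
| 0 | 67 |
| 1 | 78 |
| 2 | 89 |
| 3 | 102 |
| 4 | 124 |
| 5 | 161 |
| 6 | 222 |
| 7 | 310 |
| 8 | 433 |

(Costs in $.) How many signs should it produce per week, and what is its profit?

Profit at each row (π = 65q − TC): q=0: -67; q=1: -13; q=2: 41; q=3: 93; q=4: 136; q=5: 164; q=6: 168; q=7: 145; q=8: 87.
Profit is maximized at q = 6. AVC there is 155/6 = $25.83 ≤ P, so producing beats shutting down (which would give -$67).

q = 6; profit = $168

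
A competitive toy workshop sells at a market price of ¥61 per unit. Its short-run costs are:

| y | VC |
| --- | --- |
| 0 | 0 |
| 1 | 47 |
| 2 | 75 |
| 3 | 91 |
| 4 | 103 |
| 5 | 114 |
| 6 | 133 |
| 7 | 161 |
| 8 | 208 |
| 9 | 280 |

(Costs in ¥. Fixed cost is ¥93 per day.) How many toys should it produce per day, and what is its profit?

Profit at each row (π = 61y − TC): y=0: -93; y=1: -79; y=2: -46; y=3: -1; y=4: 48; y=5: 98; y=6: 140; y=7: 173; y=8: 187; y=9: 176.
Profit is maximized at y = 8. AVC there is 208/8 = ¥26 ≤ P, so producing beats shutting down (which would give -¥93).

y = 8; profit = ¥187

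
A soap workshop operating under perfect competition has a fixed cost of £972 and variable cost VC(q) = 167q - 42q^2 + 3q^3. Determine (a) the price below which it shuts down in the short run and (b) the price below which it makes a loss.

AVC = 167 - 42q + 3q^2; minimized at q = 7, giving min AVC = £20. That is the shutdown price.
ATC = 972/q + 167 - 42q + 3q^2. Setting dATC/dq = −972/q^2 − 42 + 6q = 0 gives q = 9 (since 6·9^3 − 42·9^2 = 972).
min ATC = 972/9 + 167 − 42·9 + 3·9^2 = £140. That is the break-even price.
For £20 ≤ P < £140 the firm produces at a loss; below £20 it shuts down.

Shutdown price = £20; break-even price = £140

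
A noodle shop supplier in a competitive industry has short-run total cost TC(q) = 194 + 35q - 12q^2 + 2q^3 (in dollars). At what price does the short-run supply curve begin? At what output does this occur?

The firm shuts down when price falls below the minimum of average variable cost. AVC = VC/q = 35 - 12q + 2q^2.
At the minimum of AVC, MC = AVC. MC = 35 - 24q + 6q^2; setting MC = AVC gives 4q^2 - 12q = 0, so q = 3. min AVC = 17.
The firm shuts down for any P below $17.

$17 per unit, at q = 3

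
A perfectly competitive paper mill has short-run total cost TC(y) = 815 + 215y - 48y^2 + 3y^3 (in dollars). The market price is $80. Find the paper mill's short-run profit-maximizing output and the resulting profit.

AVC = 215 - 48y + 3y^2 has its minimum $23 at y = 8; price $80 clears that bar, so the firm operates.
With MC = 215 - 96y + 9y^2, P = MC on the upward-sloping part at y* = 9.
TR = 80·9 = 720. TC = 815 + 234 = 1049. Profit = 720 − 1049 = -$329.
By producing, the firm covers all variable cost plus $486 of fixed cost; shutting down would lose the full $815.

Profit = -$329 at y = 9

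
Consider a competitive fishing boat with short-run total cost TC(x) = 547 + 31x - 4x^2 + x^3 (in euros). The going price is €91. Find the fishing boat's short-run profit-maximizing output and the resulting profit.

Profit = -€259 at x = 6

AVC = 31 - 4x + x^2 has its minimum €27 at x = 2; price €91 clears that bar, so the firm operates.
With MC = 31 - 8x + 3x^2, P = MC on the upward-sloping part at x* = 6.
TR = 91·6 = 546. TC = 547 + 258 = 805. Profit = 546 − 805 = -€259.
By producing, the firm covers all variable cost plus €288 of fixed cost; shutting down would lose the full €547.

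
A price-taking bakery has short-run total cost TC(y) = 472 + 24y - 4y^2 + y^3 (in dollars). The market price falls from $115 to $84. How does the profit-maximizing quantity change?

Output falls from 7 to 6

AVC = 24 - 4y + y^2, minimized at y = 2 where min AVC = $20. MC = 24 - 8y + 3y^2.
At P = $115 ≥ min AVC, set P = MC on the rising branch: y = 7.
At P = $84 ≥ min AVC, set P = MC: y = 6. The firm stays open but cuts output.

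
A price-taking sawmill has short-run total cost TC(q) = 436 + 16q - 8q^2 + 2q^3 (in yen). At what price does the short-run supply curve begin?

¥8 per unit

The firm shuts down when price falls below the minimum of average variable cost. AVC = VC/q = 16 - 8q + 2q^2.
dAVC/dq = -8 + 4q = 0 gives q = 2. min AVC = 16 - 8·2 + 2·2^2 = 8.
For P < ¥8 the firm produces nothing.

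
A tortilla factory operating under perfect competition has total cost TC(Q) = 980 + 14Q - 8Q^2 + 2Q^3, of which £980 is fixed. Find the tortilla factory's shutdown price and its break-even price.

Shutdown price = min AVC. AVC = 14 - 8Q + 2Q^2, with vertex at Q = 2 and minimum £6.
ATC = 980/Q + 14 - 8Q + 2Q^2. Setting dATC/dQ = −980/Q^2 − 8 + 4Q = 0 gives Q = 7 (since 4·7^3 − 8·7^2 = 980).
min ATC = 980/7 + 14 − 8·7 + 2·7^2 = £196. That is the break-even price.
Between these two prices the firm operates at a loss; above £196 it earns a profit.

Shutdown price = £6; break-even price = £196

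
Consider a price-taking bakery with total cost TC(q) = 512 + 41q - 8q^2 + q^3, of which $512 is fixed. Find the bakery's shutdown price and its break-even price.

Shutdown price = $25; break-even price = $105

AVC = 41 - 8q + q^2; minimized at q = 4, giving min AVC = $25. That is the shutdown price.
ATC = 512/q + 41 - 8q + q^2. Setting dATC/dq = −512/q^2 − 8 + 2q = 0 gives q = 8 (since 2·8^3 − 8·8^2 = 512).
min ATC = 512/8 + 41 − 8·8 + 8^2 = $105. That is the break-even price.
Between these two prices the firm operates at a loss; above $105 it earns a profit.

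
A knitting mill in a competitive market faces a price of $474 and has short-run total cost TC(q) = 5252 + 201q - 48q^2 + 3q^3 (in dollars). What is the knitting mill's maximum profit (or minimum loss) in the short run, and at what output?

AVC = 201 - 48q + 3q^2; min AVC = $9 at q = 8. Since P = $474 ≥ min AVC, the firm produces.
With MC = 201 - 96q + 9q^2, P = MC on the upward-sloping part at q* = 13.
TR = 474·13 = 6162. TC = 5252 + 1092 = 6344. Profit = 6162 − 6344 = -$182.
That loss of $182 beats the $5252 the firm would lose by shutting down; producing recovers $5070 of fixed cost.

Profit = -$182 at q = 13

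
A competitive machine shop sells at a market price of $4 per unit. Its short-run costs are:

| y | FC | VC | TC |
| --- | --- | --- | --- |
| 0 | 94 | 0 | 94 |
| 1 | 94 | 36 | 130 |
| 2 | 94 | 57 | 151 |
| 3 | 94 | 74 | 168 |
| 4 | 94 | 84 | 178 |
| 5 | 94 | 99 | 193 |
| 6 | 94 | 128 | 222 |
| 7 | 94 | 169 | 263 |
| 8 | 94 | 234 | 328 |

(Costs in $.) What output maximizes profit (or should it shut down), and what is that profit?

Tabulate TR − TC: y=0: -94; y=1: -126; y=2: -143; y=3: -156; y=4: -162; y=5: -173; y=6: -198; y=7: -235; y=8: -296.
Profit is highest at y = 0. Equivalently, the lowest AVC in the table is 99/5 ≈ $19.80 at y = 5, and P = $4 falls below it — price never covers variable cost, so the firm shuts down and loses only its fixed cost.

y = 0 (shut down); profit = -$94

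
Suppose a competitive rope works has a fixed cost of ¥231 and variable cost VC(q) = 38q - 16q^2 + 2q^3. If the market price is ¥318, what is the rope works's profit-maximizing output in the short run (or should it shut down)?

Produce at q = 10

From TC, MC = TC'(q) = 38 - 32q + 6q^2 and AVC = VC/q = 38 - 16q + 2q^2.
The AVC parabola has its vertex at q = 16/4 = 4, where AVC = 38 - 16·4 + 2·4^2 = ¥6.
Because ¥318 ≥ ¥6, revenue can cover variable cost; the firm operates.
P = MC gives -280 - 32q + 6q^2 = 0, with roots -14/3 and 10. Take the larger (rising MC): q* = 10.
Check: AVC at q = 10 is ¥78 ≤ P, so revenue covers variable cost.
Profit = P·q − TC = 318·10 − 1011 = ¥2169.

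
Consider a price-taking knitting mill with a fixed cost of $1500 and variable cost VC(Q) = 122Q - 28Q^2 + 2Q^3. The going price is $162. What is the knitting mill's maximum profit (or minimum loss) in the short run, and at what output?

AVC = 122 - 28Q + 2Q^2; min AVC = $24 at Q = 7. Since P = $162 ≥ min AVC, the firm produces.
With MC = 122 - 56Q + 6Q^2, P = MC on the upward-sloping part at Q* = 10.
TR = 162·10 = 1620. TC = 1500 + 420 = 1920. Profit = 1620 − 1920 = -$300.
Shutting down would mean losing the fixed cost of $1500, so operating at a loss of $300 is better by $1200.

Profit = -$300 at Q = 10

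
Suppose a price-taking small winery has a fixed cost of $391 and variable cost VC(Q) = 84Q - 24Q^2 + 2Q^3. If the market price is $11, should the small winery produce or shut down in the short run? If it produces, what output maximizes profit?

Shut down

Variable cost is VC = 84Q - 24Q^2 + 2Q^3, so AVC = VC/Q = 84 - 24Q + 2Q^2 and MC = dTC/dQ = 84 - 48Q + 6Q^2.
AVC hits its minimum where MC = AVC, at Q = 6, giving min AVC = 84 - 24·6 + 2·6^2 = $12.
Since P = $11 < min AVC = $12, price fails to cover variable cost at any output.
Best response: produce nothing and absorb the $391 fixed cost.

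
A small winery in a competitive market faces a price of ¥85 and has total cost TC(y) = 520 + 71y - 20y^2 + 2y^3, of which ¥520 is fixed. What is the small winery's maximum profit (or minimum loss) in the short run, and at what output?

Profit = -¥128 at y = 7

AVC = 71 - 20y + 2y^2; min AVC = ¥21 at y = 5. Since P = ¥85 ≥ min AVC, the firm produces.
MC = 71 - 40y + 6y^2. Setting P = MC and taking the root on the rising branch gives y* = 7.
TR = 85·7 = 595. TC = 520 + 203 = 723. Profit = 595 − 723 = -¥128.
That loss of ¥128 beats the ¥520 the firm would lose by shutting down; producing recovers ¥392 of fixed cost.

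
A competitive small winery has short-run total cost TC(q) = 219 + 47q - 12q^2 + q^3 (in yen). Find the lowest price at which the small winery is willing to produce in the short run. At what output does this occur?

¥11 per unit, at q = 6

The shutdown price is the minimum of AVC. VC = 47q - 12q^2 + q^3, so AVC = 47 - 12q + q^2.
dAVC/dq = -12 + 2q = 0 gives q = 6. min AVC = 47 - 12·6 + 6^2 = 11.
The firm shuts down for any P below ¥11.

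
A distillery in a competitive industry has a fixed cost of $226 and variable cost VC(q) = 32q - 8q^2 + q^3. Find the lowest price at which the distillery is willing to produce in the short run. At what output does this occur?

$16 per unit, at q = 4

Short-run supply begins at min AVC. From VC = 32q - 8q^2 + q^3, AVC = 32 - 8q + q^2.
dAVC/dq = -8 + 2q = 0 gives q = 4. min AVC = 32 - 8·4 + 4^2 = 16.
For P < $16 the firm produces nothing.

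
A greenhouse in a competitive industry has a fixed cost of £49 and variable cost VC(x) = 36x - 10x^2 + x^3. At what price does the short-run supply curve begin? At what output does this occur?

Short-run supply begins at min AVC. From VC = 36x - 10x^2 + x^3, AVC = 36 - 10x + x^2.
At the minimum of AVC, MC = AVC. MC = 36 - 20x + 3x^2; setting MC = AVC gives 2x^2 - 10x = 0, so x = 5. min AVC = 11.
The firm shuts down for any P below £11.

£11 per unit, at x = 5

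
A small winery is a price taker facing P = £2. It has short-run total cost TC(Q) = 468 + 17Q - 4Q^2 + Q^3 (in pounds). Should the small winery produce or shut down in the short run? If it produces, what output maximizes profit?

Shut down

Variable cost is VC = 17Q - 4Q^2 + Q^3, so AVC = VC/Q = 17 - 4Q + Q^2 and MC = dTC/dQ = 17 - 8Q + 3Q^2.
AVC is minimized where dAVC/dQ = -4 + 2Q = 0, at Q = 2; min AVC = 17 - 4·2 + 2^2 = £13.
Since P = £2 < min AVC = £13, price fails to cover variable cost at any output.
The firm minimizes its loss by shutting down and losing only its fixed cost of £468.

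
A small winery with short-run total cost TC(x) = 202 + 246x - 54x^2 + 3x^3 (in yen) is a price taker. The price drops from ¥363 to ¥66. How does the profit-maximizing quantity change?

AVC = 246 - 54x + 3x^2, minimized at x = 9 where min AVC = ¥3. MC = 246 - 108x + 9x^2.
With P = ¥363 above the shutdown price, P = MC gives x = 13.
At P = ¥66 ≥ min AVC, set P = MC: x = 10. The firm stays open but cuts output.

Output falls from 13 to 10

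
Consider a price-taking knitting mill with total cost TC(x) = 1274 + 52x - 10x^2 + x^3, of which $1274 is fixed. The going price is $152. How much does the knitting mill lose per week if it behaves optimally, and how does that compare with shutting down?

Profit = -$274 at x = 10

AVC = 52 - 10x + x^2 has its minimum $27 at x = 5; price $152 clears that bar, so the firm operates.
With MC = 52 - 20x + 3x^2, P = MC on the upward-sloping part at x* = 10.
TR = 152·10 = 1520. TC = 1274 + 520 = 1794. Profit = 1520 − 1794 = -$274.
That loss of $274 beats the $1274 the firm would lose by shutting down; producing recovers $1000 of fixed cost.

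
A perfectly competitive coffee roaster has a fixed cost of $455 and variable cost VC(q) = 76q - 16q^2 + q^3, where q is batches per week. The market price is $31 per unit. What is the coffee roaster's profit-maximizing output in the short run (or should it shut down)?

Strip out fixed cost: VC = 76q - 16q^2 + q^3. Then AVC = 76 - 16q + q^2 and MC = 76 - 32q + 3q^2.
The AVC parabola has its vertex at q = 16/2 = 8, where AVC = 76 - 16·8 + 8^2 = $12.
Since P = $31 ≥ min AVC = $12, price covers variable cost and the firm should produce.
Solving P = MC: 45 - 32q + 3q^2 = 0 ⇒ q = 5/3 or 9. On the upward-sloping branch, q* = 9.
Check: AVC at q = 9 is $13 ≤ P, so revenue covers variable cost.
Profit = P·q − TC = 31·9 − 572 = -$293, a loss, but smaller than the $455 fixed cost the firm would lose by shutting down.

Produce at q = 9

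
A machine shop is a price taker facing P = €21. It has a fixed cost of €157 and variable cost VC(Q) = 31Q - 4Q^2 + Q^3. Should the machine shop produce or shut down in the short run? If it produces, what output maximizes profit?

Shut down

From TC, MC = TC'(Q) = 31 - 8Q + 3Q^2 and AVC = VC/Q = 31 - 4Q + Q^2.
The AVC parabola has its vertex at Q = 4/2 = 2, where AVC = 31 - 4·2 + 2^2 = €27.
P = €21 lies below min AVC = €27; no output level covers variable cost.
The firm minimizes its loss by shutting down and losing only its fixed cost of €157.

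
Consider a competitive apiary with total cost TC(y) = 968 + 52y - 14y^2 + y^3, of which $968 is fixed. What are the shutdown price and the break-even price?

Shutdown price = min AVC. AVC = 52 - 14y + y^2, with vertex at y = 7 and minimum $3.
ATC = 968/y + 52 - 14y + y^2. Setting dATC/dy = −968/y^2 − 14 + 2y = 0 gives y = 11 (since 2·11^3 − 14·11^2 = 968).
min ATC = 968/11 + 52 − 14·11 + 11^2 = $107. That is the break-even price.
Between these two prices the firm operates at a loss; above $107 it earns a profit.

Shutdown price = $3; break-even price = $107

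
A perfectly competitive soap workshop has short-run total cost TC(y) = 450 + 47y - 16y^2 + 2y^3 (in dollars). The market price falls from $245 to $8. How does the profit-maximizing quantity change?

Output falls from 9 to 0 (the firm shuts down)

MC = 47 - 32y + 6y^2; the shutdown threshold is min AVC = $15 (at y = 4).
With P = $245 above the shutdown price, P = MC gives y = 9.
At P = $8 < min AVC = $15, price no longer covers variable cost at any output, so the firm shuts down: y = 0.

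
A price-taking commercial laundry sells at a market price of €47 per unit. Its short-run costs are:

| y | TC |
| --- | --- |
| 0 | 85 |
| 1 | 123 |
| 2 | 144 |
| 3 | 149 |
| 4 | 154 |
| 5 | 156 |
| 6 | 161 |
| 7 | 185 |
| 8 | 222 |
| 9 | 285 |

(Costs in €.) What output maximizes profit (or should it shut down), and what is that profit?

Tabulate TR − TC: y=0: -85; y=1: -76; y=2: -50; y=3: -8; y=4: 34; y=5: 79; y=6: 121; y=7: 144; y=8: 154; y=9: 138.
Profit is maximized at y = 8. AVC there is 137/8 = €17.12 ≤ P, so producing beats shutting down (which would give -€85).

y = 8; profit = €154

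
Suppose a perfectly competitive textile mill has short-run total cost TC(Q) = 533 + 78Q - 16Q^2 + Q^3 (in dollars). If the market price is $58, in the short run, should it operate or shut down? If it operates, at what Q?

Produce at Q = 10

Variable cost is VC = 78Q - 16Q^2 + Q^3, so AVC = VC/Q = 78 - 16Q + Q^2 and MC = dTC/dQ = 78 - 32Q + 3Q^2.
AVC hits its minimum where MC = AVC, at Q = 8, giving min AVC = 78 - 16·8 + 8^2 = $14.
P = $58 exceeds min AVC = $14, so the firm stays open.
P = MC gives 20 - 32Q + 3Q^2 = 0, with roots 2/3 and 10. Take the larger (rising MC): Q* = 10.
Check: AVC at Q = 10 is $18 ≤ P, so revenue covers variable cost.
Profit = P·Q − TC = 58·10 − 713 = -$133, a loss, but smaller than the $533 fixed cost the firm would lose by shutting down.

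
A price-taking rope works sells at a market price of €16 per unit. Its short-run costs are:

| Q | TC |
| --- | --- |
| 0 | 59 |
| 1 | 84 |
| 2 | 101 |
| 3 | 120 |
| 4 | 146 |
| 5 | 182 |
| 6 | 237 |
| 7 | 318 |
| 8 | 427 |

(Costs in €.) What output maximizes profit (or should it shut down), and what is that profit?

Profit at each row (π = 16Q − TC): Q=0: -59; Q=1: -68; Q=2: -69; Q=3: -72; Q=4: -82; Q=5: -102; Q=6: -141; Q=7: -206; Q=8: -299.
Profit is highest at Q = 0. Equivalently, the lowest AVC in the table is 61/3 ≈ €20.33 at Q = 3, and P = €16 falls below it — price never covers variable cost, so the firm shuts down and loses only its fixed cost.

Q = 0 (shut down); profit = -€59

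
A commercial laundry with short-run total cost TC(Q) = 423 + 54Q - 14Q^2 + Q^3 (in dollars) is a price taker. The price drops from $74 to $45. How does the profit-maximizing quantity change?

Output falls from 10 to 9

AVC = 54 - 14Q + Q^2, minimized at Q = 7 where min AVC = $5. MC = 54 - 28Q + 3Q^2.
At P = $74 ≥ min AVC, set P = MC on the rising branch: Q = 10.
At P = $45 ≥ min AVC, set P = MC: Q = 9. The firm stays open but cuts output.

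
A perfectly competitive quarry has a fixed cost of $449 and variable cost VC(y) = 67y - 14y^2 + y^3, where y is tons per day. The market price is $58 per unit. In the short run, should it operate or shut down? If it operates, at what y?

From TC, MC = TC'(y) = 67 - 28y + 3y^2 and AVC = VC/y = 67 - 14y + y^2.
AVC is minimized where dAVC/dy = -14 + 2y = 0, at y = 7; min AVC = 67 - 14·7 + 7^2 = $18.
Because $58 ≥ $18, revenue can cover variable cost; the firm operates.
P = MC gives 9 - 28y + 3y^2 = 0, with roots 1/3 and 9. Take the larger (rising MC): y* = 9.
Check: AVC at y = 9 is $22 ≤ P, so revenue covers variable cost.
Profit = P·y − TC = 58·9 − 647 = -$125, a loss, but smaller than the $449 fixed cost the firm would lose by shutting down.

Produce at y = 9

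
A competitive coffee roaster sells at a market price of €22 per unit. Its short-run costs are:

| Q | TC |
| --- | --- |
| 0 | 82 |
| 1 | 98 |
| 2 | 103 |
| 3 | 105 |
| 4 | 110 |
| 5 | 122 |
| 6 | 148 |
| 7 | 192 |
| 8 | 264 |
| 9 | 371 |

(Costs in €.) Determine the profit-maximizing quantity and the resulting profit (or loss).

Compute π = P·Q − TC at each output: Q=0: -82; Q=1: -76; Q=2: -59; Q=3: -39; Q=4: -22; Q=5: -12; Q=6: -16; Q=7: -38; Q=8: -88; Q=9: -173.
Profit is maximized at Q = 5. AVC there is 40/5 = €8 ≤ P, so producing beats shutting down (which would give -€82).

Q = 5; profit = -€12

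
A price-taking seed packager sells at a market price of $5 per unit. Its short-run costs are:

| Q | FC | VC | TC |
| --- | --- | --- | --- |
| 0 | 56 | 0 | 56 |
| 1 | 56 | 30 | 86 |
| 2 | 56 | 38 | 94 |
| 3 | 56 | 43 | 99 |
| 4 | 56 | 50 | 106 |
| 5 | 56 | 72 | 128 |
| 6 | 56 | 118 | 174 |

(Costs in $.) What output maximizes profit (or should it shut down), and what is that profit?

Tabulate TR − TC: Q=0: -56; Q=1: -81; Q=2: -84; Q=3: -84; Q=4: -86; Q=5: -103; Q=6: -144.
Profit is highest at Q = 0. Equivalently, the lowest AVC in the table is 50/4 ≈ $12.50 at Q = 4, and P = $5 falls below it — price never covers variable cost, so the firm shuts down and loses only its fixed cost.

Q = 0 (shut down); profit = -$56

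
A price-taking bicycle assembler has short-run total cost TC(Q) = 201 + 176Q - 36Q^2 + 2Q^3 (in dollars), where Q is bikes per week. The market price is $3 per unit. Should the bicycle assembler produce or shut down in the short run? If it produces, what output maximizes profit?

Strip out fixed cost: VC = 176Q - 36Q^2 + 2Q^3. Then AVC = 176 - 36Q + 2Q^2 and MC = 176 - 72Q + 6Q^2.
AVC is minimized where dAVC/dQ = -36 + 4Q = 0, at Q = 9; min AVC = 176 - 36·9 + 2·9^2 = $14.
With P < min AVC ($3 < $14), every unit sold adds to the loss.
The firm minimizes its loss by shutting down and losing only its fixed cost of $201.

Shut down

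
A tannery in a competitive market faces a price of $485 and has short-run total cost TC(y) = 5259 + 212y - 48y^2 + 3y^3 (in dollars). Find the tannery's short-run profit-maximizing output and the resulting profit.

AVC = 212 - 48y + 3y^2; min AVC = $20 at y = 8. Since P = $485 ≥ min AVC, the firm produces.
MC = 212 - 96y + 9y^2. Setting P = MC and taking the root on the rising branch gives y* = 13.
TR = 485·13 = 6305. TC = 5259 + 1235 = 6494. Profit = 6305 − 6494 = -$189.
Shutting down would mean losing the fixed cost of $5259, so operating at a loss of $189 is better by $5070.

Profit = -$189 at y = 13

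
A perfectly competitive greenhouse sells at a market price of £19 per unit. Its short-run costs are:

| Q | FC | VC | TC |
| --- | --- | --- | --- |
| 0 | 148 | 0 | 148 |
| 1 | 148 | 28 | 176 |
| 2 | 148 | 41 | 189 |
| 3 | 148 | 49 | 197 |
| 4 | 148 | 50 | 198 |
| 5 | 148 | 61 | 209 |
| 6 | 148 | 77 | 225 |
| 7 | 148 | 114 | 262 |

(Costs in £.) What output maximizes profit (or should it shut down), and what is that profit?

Tabulate TR − TC: Q=0: -148; Q=1: -157; Q=2: -151; Q=3: -140; Q=4: -122; Q=5: -114; Q=6: -111; Q=7: -129.
Profit is maximized at Q = 6. AVC there is 77/6 = £12.83 ≤ P, so producing beats shutting down (which would give -£148).

Q = 6; profit = -£111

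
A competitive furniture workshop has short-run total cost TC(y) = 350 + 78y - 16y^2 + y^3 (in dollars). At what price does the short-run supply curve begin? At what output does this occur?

$14 per unit, at y = 8

The shutdown price is the minimum of AVC. VC = 78y - 16y^2 + y^3, so AVC = 78 - 16y + y^2.
At the minimum of AVC, MC = AVC. MC = 78 - 32y + 3y^2; setting MC = AVC gives 2y^2 - 16y = 0, so y = 8. min AVC = 14.
The firm shuts down for any P below $14.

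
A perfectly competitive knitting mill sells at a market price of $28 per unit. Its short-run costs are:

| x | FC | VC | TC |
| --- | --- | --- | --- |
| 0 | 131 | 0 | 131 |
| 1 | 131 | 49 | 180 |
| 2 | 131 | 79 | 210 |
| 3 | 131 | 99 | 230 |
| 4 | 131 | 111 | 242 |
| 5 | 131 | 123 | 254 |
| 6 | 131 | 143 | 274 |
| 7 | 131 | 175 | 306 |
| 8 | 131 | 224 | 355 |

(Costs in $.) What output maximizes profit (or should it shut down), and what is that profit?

x = 6; profit = -$106

Profit at each row (π = 28x − TC): x=0: -131; x=1: -152; x=2: -154; x=3: -146; x=4: -130; x=5: -114; x=6: -106; x=7: -110; x=8: -131.
Profit is maximized at x = 6. AVC there is 143/6 = $23.83 ≤ P, so producing beats shutting down (which would give -$131).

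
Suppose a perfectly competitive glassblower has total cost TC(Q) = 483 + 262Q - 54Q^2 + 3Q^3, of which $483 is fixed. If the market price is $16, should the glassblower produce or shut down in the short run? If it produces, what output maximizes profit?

Shut down

Variable cost is VC = 262Q - 54Q^2 + 3Q^3, so AVC = VC/Q = 262 - 54Q + 3Q^2 and MC = dTC/dQ = 262 - 108Q + 9Q^2.
AVC is minimized where dAVC/dQ = -54 + 6Q = 0, at Q = 9; min AVC = 262 - 54·9 + 3·9^2 = $19.
P = $16 lies below min AVC = $19; no output level covers variable cost.
Best response: produce nothing and absorb the $483 fixed cost.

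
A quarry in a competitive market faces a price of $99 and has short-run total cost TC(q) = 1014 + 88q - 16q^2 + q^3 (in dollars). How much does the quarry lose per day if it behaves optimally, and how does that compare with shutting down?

AVC = 88 - 16q + q^2 has its minimum $24 at q = 8; price $99 clears that bar, so the firm operates.
MC = 88 - 32q + 3q^2. Setting P = MC and taking the root on the rising branch gives q* = 11.
TR = 99·11 = 1089. TC = 1014 + 363 = 1377. Profit = 1089 − 1377 = -$288.
Shutting down would mean losing the fixed cost of $1014, so operating at a loss of $288 is better by $726.

Profit = -$288 at q = 11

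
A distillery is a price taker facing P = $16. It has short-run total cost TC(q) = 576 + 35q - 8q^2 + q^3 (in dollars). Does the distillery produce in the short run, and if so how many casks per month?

Shut down

Variable cost is VC = 35q - 8q^2 + q^3, so AVC = VC/q = 35 - 8q + q^2 and MC = dTC/dq = 35 - 16q + 3q^2.
AVC is minimized where dAVC/dq = -8 + 2q = 0, at q = 4; min AVC = 35 - 8·4 + 4^2 = $19.
Since P = $16 < min AVC = $19, price fails to cover variable cost at any output.
Best response: produce nothing and absorb the $576 fixed cost.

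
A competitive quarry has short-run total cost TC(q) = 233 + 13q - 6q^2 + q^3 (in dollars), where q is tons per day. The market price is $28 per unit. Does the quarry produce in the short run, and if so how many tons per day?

Produce at q = 5

Variable cost is VC = 13q - 6q^2 + q^3, so AVC = VC/q = 13 - 6q + q^2 and MC = dTC/dq = 13 - 12q + 3q^2.
AVC is minimized where dAVC/dq = -6 + 2q = 0, at q = 3; min AVC = 13 - 6·3 + 3^2 = $4.
Because $28 ≥ $4, revenue can cover variable cost; the firm operates.
Solving P = MC: -15 - 12q + 3q^2 = 0 ⇒ q = -1 or 5. On the upward-sloping branch, q* = 5.
Check: AVC at q = 5 is $8 ≤ P, so revenue covers variable cost.
Profit = P·q − TC = 28·5 − 273 = -$133, a loss, but smaller than the $233 fixed cost the firm would lose by shutting down.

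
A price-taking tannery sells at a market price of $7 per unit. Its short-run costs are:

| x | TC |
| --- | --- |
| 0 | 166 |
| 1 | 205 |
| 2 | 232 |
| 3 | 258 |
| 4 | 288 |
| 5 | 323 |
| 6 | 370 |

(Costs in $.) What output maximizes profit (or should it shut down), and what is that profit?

Compute π = P·x − TC at each output: x=0: -166; x=1: -198; x=2: -218; x=3: -237; x=4: -260; x=5: -288; x=6: -328.
Profit is highest at x = 0. Equivalently, the lowest AVC in the table is 122/4 ≈ $30.50 at x = 4, and P = $7 falls below it — price never covers variable cost, so the firm shuts down and loses only its fixed cost.

x = 0 (shut down); profit = -$166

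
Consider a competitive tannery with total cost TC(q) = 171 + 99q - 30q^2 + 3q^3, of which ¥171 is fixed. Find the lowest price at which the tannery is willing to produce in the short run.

The shutdown price is the minimum of AVC. VC = 99q - 30q^2 + 3q^3, so AVC = 99 - 30q + 3q^2.
At the minimum of AVC, MC = AVC. MC = 99 - 60q + 9q^2; setting MC = AVC gives 6q^2 - 30q = 0, so q = 5. min AVC = 24.
The firm shuts down for any P below ¥24.

¥24 per unit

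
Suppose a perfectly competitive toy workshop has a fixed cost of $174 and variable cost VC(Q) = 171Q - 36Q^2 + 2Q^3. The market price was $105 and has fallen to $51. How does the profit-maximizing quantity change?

Output falls from 11 to 10

AVC = 171 - 36Q + 2Q^2, minimized at Q = 9 where min AVC = $9. MC = 171 - 72Q + 6Q^2.
At P = $105 ≥ min AVC, set P = MC on the rising branch: Q = 11.
At P = $51 ≥ min AVC, set P = MC: Q = 10. The firm stays open but cuts output.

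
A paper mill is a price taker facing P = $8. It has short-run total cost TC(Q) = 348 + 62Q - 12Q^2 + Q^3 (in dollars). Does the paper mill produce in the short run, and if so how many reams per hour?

Shut down

Strip out fixed cost: VC = 62Q - 12Q^2 + Q^3. Then AVC = 62 - 12Q + Q^2 and MC = 62 - 24Q + 3Q^2.
AVC hits its minimum where MC = AVC, at Q = 6, giving min AVC = 62 - 12·6 + 6^2 = $26.
With P < min AVC ($8 < $26), every unit sold adds to the loss.
The firm minimizes its loss by shutting down and losing only its fixed cost of $348.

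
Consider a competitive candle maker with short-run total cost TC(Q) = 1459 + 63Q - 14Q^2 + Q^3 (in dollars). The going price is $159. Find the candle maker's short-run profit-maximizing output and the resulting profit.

AVC = 63 - 14Q + Q^2; min AVC = $14 at Q = 7. Since P = $159 ≥ min AVC, the firm produces.
With MC = 63 - 28Q + 3Q^2, P = MC on the upward-sloping part at Q* = 12.
TR = 159·12 = 1908. TC = 1459 + 468 = 1927. Profit = 1908 − 1927 = -$19.
Shutting down would mean losing the fixed cost of $1459, so operating at a loss of $19 is better by $1440.

Profit = -$19 at Q = 12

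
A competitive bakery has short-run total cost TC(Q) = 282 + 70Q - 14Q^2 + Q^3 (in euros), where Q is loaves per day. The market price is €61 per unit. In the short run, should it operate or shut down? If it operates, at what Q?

Produce at Q = 9

From TC, MC = TC'(Q) = 70 - 28Q + 3Q^2 and AVC = VC/Q = 70 - 14Q + Q^2.
The AVC parabola has its vertex at Q = 14/2 = 7, where AVC = 70 - 14·7 + 7^2 = €21.
Because €61 ≥ €21, revenue can cover variable cost; the firm operates.
P = MC gives 9 - 28Q + 3Q^2 = 0, with roots 1/3 and 9. Take the larger (rising MC): Q* = 9.
Check: AVC at Q = 9 is €25 ≤ P, so revenue covers variable cost.
Profit = P·Q − TC = 61·9 − 507 = €42.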